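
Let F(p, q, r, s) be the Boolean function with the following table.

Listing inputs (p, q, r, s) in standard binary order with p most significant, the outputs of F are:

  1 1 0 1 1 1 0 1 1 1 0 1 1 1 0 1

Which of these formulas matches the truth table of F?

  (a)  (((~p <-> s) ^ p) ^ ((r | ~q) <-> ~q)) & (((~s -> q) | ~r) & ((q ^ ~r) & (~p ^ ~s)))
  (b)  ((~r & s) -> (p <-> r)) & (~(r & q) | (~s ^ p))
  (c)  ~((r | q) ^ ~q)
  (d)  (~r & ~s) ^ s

d

(a) disagrees with F on (0,0,0,0) (formula → 0, table → 1); rule it out.
(b) disagrees with F on (0,0,1,0) (formula → 1, table → 0); rule it out.
(c) disagrees with F on (0,0,0,0) (formula → 0, table → 1); rule it out.
(d) is the remaining candidate, and it agrees with F on all 16 inputs.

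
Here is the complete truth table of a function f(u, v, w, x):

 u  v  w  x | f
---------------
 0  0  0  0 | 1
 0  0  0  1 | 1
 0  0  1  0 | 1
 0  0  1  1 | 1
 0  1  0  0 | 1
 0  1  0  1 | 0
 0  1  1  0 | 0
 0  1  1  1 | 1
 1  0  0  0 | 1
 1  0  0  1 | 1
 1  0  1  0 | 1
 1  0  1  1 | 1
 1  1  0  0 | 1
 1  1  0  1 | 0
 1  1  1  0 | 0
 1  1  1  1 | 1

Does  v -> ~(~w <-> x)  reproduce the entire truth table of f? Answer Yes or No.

Yes

Evaluate v -> ~(~w <-> x) on each row and compare to f:
  u=0, v=0, w=0, x=0: formula gives 1, f = 1 ✓
  u=0, v=0, w=0, x=1: formula gives 1, f = 1 ✓
  u=0, v=0, w=1, x=0: formula gives 1, f = 1 ✓
  u=0, v=0, w=1, x=1: formula gives 1, f = 1 ✓
  …and likewise for the remaining 12 rows.
Every row agrees, so the formula is equivalent.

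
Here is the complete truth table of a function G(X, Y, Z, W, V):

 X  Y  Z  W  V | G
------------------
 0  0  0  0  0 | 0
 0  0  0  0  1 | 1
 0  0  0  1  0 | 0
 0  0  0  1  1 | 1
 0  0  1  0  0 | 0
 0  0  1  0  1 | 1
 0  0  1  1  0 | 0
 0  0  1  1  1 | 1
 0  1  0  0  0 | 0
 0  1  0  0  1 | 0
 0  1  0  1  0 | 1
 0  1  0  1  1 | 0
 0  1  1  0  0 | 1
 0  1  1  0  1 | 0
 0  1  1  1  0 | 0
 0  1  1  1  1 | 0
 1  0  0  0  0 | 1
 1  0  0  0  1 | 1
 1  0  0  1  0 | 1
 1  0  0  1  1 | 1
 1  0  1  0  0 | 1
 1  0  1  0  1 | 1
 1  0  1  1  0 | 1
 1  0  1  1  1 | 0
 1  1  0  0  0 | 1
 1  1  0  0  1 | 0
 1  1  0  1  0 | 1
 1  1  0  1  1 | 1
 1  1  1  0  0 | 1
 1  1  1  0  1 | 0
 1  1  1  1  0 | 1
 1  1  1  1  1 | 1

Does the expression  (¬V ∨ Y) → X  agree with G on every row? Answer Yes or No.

No

Test each input against both G and the formula:
  X=0, Y=0, Z=0, W=0, V=0: formula gives 0, G = 0 ✓
  X=0, Y=0, Z=0, W=0, V=1: formula gives 1, G = 1 ✓
  X=0, Y=0, Z=0, W=1, V=0: formula gives 0, G = 0 ✓
  X=0, Y=0, Z=0, W=1, V=1: formula gives 1, G = 1 ✓
  …
  X=0, Y=1, Z=0, W=1, V=0: formula gives 0, but G = 1 ✗
Row (0,1,0,1,0) is a counterexample, so the formula is not equivalent to G.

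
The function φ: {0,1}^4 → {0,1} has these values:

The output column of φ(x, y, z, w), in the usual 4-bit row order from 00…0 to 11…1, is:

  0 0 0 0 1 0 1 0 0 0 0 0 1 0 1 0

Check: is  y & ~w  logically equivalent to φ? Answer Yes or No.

Yes

Test each input against both φ and the formula:
  x=0, y=0, z=0, w=0: formula gives 0, φ = 0 ✓
  x=0, y=0, z=0, w=1: formula gives 0, φ = 0 ✓
  x=0, y=0, z=1, w=0: formula gives 0, φ = 0 ✓
  x=0, y=0, z=1, w=1: formula gives 0, φ = 0 ✓
  …and likewise for the remaining 12 rows.
All 16 rows match — the expression computes φ exactly.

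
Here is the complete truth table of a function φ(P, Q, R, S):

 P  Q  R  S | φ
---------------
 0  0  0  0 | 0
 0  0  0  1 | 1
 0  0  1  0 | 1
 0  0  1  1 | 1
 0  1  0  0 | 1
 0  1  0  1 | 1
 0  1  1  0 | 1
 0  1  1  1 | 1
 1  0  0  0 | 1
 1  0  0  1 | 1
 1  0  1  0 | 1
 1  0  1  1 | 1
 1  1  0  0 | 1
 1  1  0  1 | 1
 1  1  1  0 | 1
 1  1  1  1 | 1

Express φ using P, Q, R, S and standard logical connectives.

φ(P, Q, R, S) = ((P ∨ Q) ∨ R) ∨ S

The output is 1 whenever at least one input is 1 — the OR of all inputs.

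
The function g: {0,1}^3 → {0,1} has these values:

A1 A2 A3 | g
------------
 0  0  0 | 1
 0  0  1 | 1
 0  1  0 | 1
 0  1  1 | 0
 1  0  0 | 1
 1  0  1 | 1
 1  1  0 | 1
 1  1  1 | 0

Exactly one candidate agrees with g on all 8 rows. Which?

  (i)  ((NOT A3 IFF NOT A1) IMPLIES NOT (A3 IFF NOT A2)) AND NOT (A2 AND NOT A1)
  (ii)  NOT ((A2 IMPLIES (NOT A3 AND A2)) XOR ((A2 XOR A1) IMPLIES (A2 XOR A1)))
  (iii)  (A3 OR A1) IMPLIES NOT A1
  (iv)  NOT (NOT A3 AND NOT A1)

ii

(i): at (0,1,0) it gives 0, but g = 1 — eliminated.
(iii): at (0,1,1) it gives 1, but g = 0 — eliminated.
(iv): at (0,0,0) it gives 0, but g = 1 — eliminated.
That leaves (ii). Evaluating it on every row reproduces the table of g exactly.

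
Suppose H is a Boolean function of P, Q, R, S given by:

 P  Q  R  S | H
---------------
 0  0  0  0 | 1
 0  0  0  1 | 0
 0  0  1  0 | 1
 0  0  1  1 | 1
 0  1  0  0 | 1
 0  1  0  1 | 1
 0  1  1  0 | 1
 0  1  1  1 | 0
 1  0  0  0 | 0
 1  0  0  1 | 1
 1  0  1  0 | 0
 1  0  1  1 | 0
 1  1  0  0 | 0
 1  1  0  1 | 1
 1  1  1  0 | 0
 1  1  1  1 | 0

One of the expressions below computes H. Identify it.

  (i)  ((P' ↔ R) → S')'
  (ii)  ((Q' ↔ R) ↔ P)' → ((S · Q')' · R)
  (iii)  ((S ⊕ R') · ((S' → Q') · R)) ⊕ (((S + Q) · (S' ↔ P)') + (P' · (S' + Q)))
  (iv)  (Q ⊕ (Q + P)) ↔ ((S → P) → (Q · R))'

iii

(i): at (0,0,0,0) it gives 0, but H = 1 — eliminated.
(ii): at (0,0,0,1) it gives 1, but H = 0 — eliminated.
(iv): at (0,0,0,0) it gives 0, but H = 1 — eliminated.
Only (iii) survives; checking it on all 16 rows confirms it matches H.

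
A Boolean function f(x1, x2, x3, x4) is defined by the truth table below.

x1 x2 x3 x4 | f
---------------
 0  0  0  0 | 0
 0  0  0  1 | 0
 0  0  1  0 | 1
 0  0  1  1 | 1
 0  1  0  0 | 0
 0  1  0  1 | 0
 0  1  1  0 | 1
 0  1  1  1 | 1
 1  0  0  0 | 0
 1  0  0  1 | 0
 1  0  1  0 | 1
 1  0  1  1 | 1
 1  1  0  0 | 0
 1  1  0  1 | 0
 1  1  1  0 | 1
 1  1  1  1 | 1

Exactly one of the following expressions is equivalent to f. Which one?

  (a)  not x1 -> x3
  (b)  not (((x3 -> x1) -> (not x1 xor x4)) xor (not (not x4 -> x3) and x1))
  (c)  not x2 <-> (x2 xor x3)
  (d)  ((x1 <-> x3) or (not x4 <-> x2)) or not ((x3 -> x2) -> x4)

c

(a) disagrees with f on (1,0,0,0) (formula → 1, table → 0); rule it out.
(b) disagrees with f on (0,0,0,1) (formula → 1, table → 0); rule it out.
(d) disagrees with f on (0,0,0,0) (formula → 1, table → 0); rule it out.
(c) is the remaining candidate, and it agrees with f on all 16 inputs.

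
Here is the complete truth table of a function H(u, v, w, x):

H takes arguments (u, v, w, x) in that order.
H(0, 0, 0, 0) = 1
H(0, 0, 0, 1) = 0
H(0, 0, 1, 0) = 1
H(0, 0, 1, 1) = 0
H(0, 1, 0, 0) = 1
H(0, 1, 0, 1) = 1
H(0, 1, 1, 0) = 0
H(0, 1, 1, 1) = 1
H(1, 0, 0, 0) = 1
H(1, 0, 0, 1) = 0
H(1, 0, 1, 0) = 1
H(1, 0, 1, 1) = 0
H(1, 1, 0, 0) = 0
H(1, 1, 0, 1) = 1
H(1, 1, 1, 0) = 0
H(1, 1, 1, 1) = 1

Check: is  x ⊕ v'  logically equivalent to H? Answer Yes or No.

Check the formula against H row by row:
  u=0, v=0, w=0, x=0: formula gives 1, H = 1 ✓
  u=0, v=0, w=0, x=1: formula gives 0, H = 0 ✓
  u=0, v=0, w=1, x=0: formula gives 1, H = 1 ✓
  u=0, v=0, w=1, x=1: formula gives 0, H = 0 ✓
  u=0, v=1, w=0, x=0: formula gives 0, but H = 1 ✗
A single disagreement suffices: at (0,1,0,0) they differ, so the formula does not compute H.

No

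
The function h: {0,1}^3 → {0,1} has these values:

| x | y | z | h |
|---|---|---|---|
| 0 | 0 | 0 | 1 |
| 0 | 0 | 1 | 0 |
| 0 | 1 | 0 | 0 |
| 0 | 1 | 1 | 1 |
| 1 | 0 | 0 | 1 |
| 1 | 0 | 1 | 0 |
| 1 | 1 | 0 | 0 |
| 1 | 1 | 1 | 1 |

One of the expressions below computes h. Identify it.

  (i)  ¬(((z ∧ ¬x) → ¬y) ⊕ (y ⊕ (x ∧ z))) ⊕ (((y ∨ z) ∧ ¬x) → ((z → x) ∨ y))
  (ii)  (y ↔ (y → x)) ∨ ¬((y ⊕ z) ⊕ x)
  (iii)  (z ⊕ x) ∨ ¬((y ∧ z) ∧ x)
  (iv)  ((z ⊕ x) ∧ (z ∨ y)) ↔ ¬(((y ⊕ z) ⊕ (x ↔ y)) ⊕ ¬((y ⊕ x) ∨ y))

i

(ii): at (1,0,0) it gives 0, but h = 1 — eliminated.
(iii): at (0,0,1) it gives 1, but h = 0 — eliminated.
(iv): at (0,0,0) it gives 0, but h = 1 — eliminated.
(i) is the remaining candidate, and it agrees with h on all 8 inputs.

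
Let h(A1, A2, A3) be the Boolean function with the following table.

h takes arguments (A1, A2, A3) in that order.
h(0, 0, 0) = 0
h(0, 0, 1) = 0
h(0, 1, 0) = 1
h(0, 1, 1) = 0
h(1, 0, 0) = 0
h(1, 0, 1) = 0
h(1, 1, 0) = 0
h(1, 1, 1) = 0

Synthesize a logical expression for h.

h(A1, A2, A3) = (¬A1 ∧ A2) ∧ ¬A3

Only row (0,1,0) gives 1. That row's minterm ¬A1·A2·¬A3 is h directly.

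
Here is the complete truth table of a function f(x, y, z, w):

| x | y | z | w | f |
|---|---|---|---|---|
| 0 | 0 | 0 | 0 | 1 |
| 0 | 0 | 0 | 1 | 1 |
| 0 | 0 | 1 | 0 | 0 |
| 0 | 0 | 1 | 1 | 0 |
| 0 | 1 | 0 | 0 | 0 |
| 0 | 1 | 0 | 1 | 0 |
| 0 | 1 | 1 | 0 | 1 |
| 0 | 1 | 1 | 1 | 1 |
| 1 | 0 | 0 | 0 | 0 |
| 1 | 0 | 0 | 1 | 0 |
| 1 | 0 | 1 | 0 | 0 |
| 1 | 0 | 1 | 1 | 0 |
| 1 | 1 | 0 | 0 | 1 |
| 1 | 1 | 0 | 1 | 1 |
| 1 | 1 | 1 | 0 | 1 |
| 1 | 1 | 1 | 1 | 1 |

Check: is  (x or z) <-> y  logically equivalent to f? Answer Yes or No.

Yes

Evaluate (x or z) <-> y on each row and compare to f:
  x=0, y=0, z=0, w=0: formula gives 1, f = 1 ✓
  x=0, y=0, z=0, w=1: formula gives 1, f = 1 ✓
  x=0, y=0, z=1, w=0: formula gives 0, f = 0 ✓
  x=0, y=0, z=1, w=1: formula gives 0, f = 0 ✓
  …and likewise for the remaining 12 rows.
Every row agrees, so the formula is equivalent.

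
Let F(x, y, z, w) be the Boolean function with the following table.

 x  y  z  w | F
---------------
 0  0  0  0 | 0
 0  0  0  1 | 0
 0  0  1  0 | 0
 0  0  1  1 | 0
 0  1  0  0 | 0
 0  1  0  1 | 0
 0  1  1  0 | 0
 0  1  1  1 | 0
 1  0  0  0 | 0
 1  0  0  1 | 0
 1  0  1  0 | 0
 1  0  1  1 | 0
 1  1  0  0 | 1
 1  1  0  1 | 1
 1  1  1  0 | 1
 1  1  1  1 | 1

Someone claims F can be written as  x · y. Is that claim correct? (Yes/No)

Test each input against both F and the formula:
  x=0, y=0, z=0, w=0: formula gives 0, F = 0 ✓
  x=0, y=0, z=0, w=1: formula gives 0, F = 0 ✓
  x=0, y=0, z=1, w=0: formula gives 0, F = 0 ✓
  x=0, y=0, z=1, w=1: formula gives 0, F = 0 ✓
  … (the remaining 12 rows also agree.)
All 16 rows match — the expression computes F exactly.

Yes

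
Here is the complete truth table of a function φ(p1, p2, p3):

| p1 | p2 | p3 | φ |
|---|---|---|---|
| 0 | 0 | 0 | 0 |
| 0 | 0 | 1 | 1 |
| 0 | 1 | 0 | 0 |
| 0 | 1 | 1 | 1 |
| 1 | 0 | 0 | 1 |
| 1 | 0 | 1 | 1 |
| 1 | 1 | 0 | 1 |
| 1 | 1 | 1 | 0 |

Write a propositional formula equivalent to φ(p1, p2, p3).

There are just 3 zero rows: (0,0,0), (0,1,0), (1,1,1). Their minterms are ¬p1·¬p2·¬p3, ¬p1·p2·¬p3, p1·p2·p3; the OR of those covers precisely the 0-outputs, and negating it yields φ.

φ(p1, p2, p3) = NOT ((((NOT p1 AND NOT p2) AND NOT p3) OR ((NOT p1 AND p2) AND NOT p3)) OR ((p1 AND p2) AND p3))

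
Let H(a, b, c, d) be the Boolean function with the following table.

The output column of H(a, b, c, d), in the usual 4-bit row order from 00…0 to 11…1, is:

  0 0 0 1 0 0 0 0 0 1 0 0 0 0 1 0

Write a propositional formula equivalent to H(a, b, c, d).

The 1-rows are (0,0,1,1), (1,0,0,1), (1,1,1,0). Each contributes one minterm — ¬a·¬b·c·d; a·¬b·¬c·d; a·b·c·¬d — and their disjunction is a sum-of-products form of H.

H(a, b, c, d) = ((((a' · b') · c) · d) + (((a · b') · c') · d)) + (((a · b) · c) · d')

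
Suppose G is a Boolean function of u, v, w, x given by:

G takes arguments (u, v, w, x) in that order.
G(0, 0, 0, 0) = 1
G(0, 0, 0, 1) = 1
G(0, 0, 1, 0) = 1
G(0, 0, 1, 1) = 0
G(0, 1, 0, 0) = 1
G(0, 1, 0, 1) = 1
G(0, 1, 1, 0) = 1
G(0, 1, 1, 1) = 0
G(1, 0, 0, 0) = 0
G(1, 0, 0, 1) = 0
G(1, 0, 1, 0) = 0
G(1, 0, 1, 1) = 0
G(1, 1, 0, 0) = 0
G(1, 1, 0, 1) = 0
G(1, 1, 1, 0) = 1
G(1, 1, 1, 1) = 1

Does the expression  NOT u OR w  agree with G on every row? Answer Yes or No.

No

Evaluate NOT u OR w on each row and compare to G:
  u=0, v=0, w=0, x=0: formula gives 1, G = 1 ✓
  u=0, v=0, w=0, x=1: formula gives 1, G = 1 ✓
  u=0, v=0, w=1, x=0: formula gives 1, G = 1 ✓
  u=0, v=0, w=1, x=1: formula gives 1, but G = 0 ✗
Since they disagree at (0,0,1,1), the expression is not a correct formula for G.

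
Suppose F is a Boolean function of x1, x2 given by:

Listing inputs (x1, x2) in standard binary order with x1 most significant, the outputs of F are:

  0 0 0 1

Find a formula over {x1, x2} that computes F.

F(x1, x2) = x1 and x2

The output is 1 only when every input is 1 — the AND of all inputs.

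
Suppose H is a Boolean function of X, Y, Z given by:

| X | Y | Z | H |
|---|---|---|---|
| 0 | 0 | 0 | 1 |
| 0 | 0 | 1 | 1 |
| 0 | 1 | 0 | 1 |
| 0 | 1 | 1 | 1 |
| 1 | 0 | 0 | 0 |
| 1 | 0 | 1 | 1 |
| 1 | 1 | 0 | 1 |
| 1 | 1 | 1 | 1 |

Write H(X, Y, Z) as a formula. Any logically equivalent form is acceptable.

Only row (1,0,0) gives 0. So H is 1 everywhere except there — the complement of the minterm X·¬Y·¬Z.

H(X, Y, Z) = NOT ((X AND NOT Y) AND NOT Z)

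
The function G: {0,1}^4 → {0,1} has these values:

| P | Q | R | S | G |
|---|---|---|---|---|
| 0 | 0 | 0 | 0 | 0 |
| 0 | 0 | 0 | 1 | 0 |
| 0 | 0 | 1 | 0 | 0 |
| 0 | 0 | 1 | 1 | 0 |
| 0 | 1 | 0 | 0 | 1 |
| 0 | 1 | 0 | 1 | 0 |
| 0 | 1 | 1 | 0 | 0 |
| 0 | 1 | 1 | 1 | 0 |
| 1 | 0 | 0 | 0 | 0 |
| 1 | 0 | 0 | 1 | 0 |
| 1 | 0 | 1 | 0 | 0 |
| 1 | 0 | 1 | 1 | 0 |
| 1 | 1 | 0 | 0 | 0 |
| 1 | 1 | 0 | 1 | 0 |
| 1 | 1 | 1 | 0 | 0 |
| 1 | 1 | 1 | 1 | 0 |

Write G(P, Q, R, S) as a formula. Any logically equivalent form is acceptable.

G(P, Q, R, S) = ((¬P ∧ Q) ∧ ¬R) ∧ ¬S

Only row (0,1,0,0) gives 1. That row's minterm ¬P·Q·¬R·¬S is G directly.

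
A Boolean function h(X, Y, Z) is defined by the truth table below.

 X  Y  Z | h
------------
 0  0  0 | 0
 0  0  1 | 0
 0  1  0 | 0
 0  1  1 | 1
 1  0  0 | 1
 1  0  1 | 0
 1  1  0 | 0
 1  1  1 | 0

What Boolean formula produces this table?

h(X, Y, Z) = ((not X and Y) and Z) or ((X and not Y) and not Z)

The 1-rows are (0,1,1), (1,0,0). Each contributes one minterm — ¬X·Y·Z; X·¬Y·¬Z — and their disjunction is a sum-of-products form of h.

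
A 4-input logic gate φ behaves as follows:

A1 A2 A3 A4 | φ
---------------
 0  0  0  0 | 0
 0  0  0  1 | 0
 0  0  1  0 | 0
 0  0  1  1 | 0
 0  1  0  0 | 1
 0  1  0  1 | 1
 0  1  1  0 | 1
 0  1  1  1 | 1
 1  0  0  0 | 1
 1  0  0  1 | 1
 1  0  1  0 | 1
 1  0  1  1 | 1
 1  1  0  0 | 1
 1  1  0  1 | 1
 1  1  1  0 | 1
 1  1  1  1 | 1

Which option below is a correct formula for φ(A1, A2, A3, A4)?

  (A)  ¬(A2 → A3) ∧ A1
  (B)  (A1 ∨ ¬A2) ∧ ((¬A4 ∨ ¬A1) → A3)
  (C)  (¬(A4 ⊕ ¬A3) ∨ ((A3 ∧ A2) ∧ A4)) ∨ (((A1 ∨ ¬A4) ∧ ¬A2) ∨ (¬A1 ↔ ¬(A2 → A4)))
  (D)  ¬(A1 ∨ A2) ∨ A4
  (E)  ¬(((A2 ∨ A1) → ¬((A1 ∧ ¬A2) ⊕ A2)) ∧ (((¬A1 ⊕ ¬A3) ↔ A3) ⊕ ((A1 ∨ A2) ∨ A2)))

(A) disagrees with φ on (0,1,0,0) (formula → 0, table → 1); rule it out.
(B) disagrees with φ on (0,0,1,0) (formula → 1, table → 0); rule it out.
(C) disagrees with φ on (0,0,0,0) (formula → 1, table → 0); rule it out.
(D) disagrees with φ on (0,0,0,0) (formula → 1, table → 0); rule it out.
That leaves (E). Evaluating it on every row reproduces the table of φ exactly.

E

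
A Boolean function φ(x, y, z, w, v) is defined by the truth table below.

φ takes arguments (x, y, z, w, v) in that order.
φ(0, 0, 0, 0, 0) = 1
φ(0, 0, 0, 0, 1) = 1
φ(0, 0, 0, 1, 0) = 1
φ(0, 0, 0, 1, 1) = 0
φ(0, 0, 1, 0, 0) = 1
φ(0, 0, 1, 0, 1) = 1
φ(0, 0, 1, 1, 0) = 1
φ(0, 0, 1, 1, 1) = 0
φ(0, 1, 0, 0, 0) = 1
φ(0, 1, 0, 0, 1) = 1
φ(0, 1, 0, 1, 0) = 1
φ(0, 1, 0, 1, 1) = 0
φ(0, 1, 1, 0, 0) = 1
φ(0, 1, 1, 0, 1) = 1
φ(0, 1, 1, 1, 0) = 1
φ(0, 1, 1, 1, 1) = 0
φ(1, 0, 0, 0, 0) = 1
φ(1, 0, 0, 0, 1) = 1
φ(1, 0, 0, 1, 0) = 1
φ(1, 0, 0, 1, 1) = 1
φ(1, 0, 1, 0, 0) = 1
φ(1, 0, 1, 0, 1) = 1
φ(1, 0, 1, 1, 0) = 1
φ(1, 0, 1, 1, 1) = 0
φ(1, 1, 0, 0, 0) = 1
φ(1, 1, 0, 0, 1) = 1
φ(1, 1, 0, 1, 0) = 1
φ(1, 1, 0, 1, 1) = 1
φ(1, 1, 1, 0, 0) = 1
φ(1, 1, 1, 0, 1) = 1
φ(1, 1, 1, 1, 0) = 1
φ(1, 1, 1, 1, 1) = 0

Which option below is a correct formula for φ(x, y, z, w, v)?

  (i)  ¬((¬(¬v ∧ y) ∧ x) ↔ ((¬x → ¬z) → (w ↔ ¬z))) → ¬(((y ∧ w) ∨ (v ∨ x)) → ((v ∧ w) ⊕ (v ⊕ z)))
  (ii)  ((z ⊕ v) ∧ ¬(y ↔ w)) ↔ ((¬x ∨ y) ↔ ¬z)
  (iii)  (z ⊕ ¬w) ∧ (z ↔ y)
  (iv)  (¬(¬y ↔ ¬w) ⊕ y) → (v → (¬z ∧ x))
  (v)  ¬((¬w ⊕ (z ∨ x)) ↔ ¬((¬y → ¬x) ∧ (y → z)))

iv

(i): at (0,0,0,1,0) it gives 0, but φ = 1 — eliminated.
(ii): at (0,0,0,0,0) it gives 0, but φ = 1 — eliminated.
(iii): at (0,0,0,1,0) it gives 0, but φ = 1 — eliminated.
(v): at (0,0,0,1,0) it gives 0, but φ = 1 — eliminated.
(iv) is the remaining candidate, and it agrees with φ on all 32 inputs.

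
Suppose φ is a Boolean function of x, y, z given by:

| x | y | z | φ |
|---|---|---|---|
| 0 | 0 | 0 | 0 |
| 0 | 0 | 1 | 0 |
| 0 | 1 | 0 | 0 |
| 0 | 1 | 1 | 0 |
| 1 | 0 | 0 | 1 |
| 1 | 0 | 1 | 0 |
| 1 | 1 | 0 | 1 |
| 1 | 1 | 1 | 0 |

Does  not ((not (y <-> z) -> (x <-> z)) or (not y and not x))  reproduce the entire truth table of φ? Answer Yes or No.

No

Check the formula against φ row by row:
  x=0, y=0, z=0: formula gives 0, φ = 0 ✓
  x=0, y=0, z=1: formula gives 0, φ = 0 ✓
  x=0, y=1, z=0: formula gives 0, φ = 0 ✓
  x=0, y=1, z=1: formula gives 0, φ = 0 ✓
  x=1, y=0, z=0: formula gives 0, but φ = 1 ✗
Row (1,0,0) is a counterexample, so the formula is not equivalent to φ.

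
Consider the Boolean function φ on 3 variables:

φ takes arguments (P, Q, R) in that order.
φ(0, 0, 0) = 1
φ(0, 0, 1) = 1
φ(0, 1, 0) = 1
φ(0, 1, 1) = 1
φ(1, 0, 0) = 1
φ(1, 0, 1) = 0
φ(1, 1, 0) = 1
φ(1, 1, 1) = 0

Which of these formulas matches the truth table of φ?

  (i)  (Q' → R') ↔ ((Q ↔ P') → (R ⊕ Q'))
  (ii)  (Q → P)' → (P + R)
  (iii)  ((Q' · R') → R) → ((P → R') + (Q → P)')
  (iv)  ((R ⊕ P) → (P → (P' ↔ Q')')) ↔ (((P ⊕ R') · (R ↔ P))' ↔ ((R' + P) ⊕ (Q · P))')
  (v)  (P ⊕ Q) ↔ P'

iii

(i): at (0,0,1) it gives 0, but φ = 1 — eliminated.
(ii): at (0,1,0) it gives 0, but φ = 1 — eliminated.
(iv): at (1,0,0) it gives 0, but φ = 1 — eliminated.
(v): at (0,0,0) it gives 0, but φ = 1 — eliminated.
(iii) is the remaining candidate, and it agrees with φ on all 8 inputs.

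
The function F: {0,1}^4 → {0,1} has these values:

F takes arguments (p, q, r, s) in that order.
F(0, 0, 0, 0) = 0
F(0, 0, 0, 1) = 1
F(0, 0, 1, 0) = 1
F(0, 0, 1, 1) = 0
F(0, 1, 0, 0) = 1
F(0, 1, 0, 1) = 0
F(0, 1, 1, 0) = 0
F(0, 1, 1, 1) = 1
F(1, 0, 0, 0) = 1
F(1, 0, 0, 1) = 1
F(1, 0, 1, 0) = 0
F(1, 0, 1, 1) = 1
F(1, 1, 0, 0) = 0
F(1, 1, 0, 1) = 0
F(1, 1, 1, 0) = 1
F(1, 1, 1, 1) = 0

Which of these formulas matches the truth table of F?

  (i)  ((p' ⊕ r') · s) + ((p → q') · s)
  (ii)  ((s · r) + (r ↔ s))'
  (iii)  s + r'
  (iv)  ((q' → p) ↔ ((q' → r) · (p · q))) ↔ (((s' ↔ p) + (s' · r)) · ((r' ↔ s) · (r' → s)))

(i) fails at (0,0,1,0): the formula yields 0, F is 1.
(ii) fails at (0,1,0,0): the formula yields 0, F is 1.
(iii) fails at (0,0,0,0): the formula yields 1, F is 0.
Only (iv) survives; checking it on all 16 rows confirms it matches F.

iv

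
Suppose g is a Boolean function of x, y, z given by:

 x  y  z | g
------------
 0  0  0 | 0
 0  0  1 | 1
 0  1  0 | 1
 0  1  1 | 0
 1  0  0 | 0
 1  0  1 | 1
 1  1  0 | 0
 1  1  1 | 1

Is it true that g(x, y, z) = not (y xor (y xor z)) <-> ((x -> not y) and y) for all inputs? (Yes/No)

Test each input against both g and the formula:
  x=0, y=0, z=0: formula gives 0, g = 0 ✓
  x=0, y=0, z=1: formula gives 1, g = 1 ✓
  x=0, y=1, z=0: formula gives 1, g = 1 ✓
  x=0, y=1, z=1: formula gives 0, g = 0 ✓
  x=1, y=0, z=0: formula gives 0, g = 0 ✓
  … (the remaining 3 rows also agree.)
All 8 rows match — the expression computes g exactly.

Yes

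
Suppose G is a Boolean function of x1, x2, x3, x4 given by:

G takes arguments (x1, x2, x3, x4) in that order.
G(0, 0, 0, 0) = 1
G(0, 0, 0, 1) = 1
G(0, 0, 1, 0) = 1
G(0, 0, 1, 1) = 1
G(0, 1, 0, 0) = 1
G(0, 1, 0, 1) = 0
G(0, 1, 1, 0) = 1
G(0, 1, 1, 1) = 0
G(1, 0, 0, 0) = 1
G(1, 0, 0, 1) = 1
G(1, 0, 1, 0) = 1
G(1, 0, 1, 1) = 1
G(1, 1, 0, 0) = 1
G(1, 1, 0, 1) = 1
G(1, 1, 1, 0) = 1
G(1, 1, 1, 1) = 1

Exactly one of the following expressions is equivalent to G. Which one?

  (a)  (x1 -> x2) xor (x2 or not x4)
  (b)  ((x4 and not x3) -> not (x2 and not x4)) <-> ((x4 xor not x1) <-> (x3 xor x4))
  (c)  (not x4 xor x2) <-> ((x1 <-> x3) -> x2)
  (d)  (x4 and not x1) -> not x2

(a) disagrees with G on (0,0,0,0) (formula → 0, table → 1); rule it out.
(b) disagrees with G on (0,0,0,0) (formula → 0, table → 1); rule it out.
(c) disagrees with G on (0,0,0,0) (formula → 0, table → 1); rule it out.
(d) is the remaining candidate, and it agrees with G on all 16 inputs.

d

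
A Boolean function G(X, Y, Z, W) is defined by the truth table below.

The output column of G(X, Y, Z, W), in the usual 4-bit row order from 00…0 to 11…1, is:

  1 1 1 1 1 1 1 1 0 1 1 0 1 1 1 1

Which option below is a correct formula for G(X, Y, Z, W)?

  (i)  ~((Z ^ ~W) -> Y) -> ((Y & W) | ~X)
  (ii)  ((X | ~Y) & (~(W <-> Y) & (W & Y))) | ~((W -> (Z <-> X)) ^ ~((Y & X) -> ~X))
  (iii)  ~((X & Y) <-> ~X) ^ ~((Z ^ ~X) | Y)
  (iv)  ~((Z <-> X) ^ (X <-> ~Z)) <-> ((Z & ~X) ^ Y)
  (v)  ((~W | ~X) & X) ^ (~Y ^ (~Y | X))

(ii) fails at (0,0,0,0): the formula yields 0, G is 1.
(iii) fails at (0,0,1,0): the formula yields 0, G is 1.
(iv) fails at (0,0,1,0): the formula yields 0, G is 1.
(v) fails at (0,0,0,0): the formula yields 0, G is 1.
Only (i) survives; checking it on all 16 rows confirms it matches G.

i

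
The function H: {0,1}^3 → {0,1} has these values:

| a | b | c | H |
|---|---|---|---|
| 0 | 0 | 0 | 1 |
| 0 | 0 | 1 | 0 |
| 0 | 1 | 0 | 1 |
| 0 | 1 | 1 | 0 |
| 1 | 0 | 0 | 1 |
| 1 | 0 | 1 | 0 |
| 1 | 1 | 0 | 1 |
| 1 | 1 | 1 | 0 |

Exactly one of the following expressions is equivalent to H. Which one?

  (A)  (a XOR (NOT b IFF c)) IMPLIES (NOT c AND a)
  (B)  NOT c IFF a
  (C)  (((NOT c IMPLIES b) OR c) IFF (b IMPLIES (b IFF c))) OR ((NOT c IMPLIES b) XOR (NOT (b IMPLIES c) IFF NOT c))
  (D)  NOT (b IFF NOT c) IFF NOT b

D

(A): at (0,1,0) it gives 0, but H = 1 — eliminated.
(B): at (0,0,0) it gives 0, but H = 1 — eliminated.
(C): at (0,0,0) it gives 0, but H = 1 — eliminated.
That leaves (D). Evaluating it on every row reproduces the table of H exactly.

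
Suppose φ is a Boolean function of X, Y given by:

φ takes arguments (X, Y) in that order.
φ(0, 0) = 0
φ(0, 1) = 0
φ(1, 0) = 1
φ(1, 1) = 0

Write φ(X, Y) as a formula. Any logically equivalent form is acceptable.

φ(X, Y) = X · Y'

1 only at (1,0): X AND NOT Y.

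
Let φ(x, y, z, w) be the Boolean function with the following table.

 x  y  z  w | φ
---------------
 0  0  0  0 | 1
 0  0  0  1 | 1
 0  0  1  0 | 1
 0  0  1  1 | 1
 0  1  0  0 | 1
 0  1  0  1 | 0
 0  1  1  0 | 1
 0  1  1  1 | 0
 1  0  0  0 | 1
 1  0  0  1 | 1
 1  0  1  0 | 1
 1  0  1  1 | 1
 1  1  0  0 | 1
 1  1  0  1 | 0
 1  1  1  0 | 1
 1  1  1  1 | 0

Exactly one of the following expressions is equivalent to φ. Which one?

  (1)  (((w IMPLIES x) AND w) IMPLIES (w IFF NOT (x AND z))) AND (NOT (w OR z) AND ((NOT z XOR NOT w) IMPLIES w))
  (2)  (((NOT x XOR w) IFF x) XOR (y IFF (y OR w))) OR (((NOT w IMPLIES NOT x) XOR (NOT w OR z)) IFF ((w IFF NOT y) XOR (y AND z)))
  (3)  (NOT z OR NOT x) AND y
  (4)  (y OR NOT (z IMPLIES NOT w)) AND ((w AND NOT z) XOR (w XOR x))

(1): at (0,0,0,1) it gives 0, but φ = 1 — eliminated.
(3): at (0,0,0,0) it gives 0, but φ = 1 — eliminated.
(4): at (0,0,0,0) it gives 0, but φ = 1 — eliminated.
Only (2) survives; checking it on all 16 rows confirms it matches φ.

2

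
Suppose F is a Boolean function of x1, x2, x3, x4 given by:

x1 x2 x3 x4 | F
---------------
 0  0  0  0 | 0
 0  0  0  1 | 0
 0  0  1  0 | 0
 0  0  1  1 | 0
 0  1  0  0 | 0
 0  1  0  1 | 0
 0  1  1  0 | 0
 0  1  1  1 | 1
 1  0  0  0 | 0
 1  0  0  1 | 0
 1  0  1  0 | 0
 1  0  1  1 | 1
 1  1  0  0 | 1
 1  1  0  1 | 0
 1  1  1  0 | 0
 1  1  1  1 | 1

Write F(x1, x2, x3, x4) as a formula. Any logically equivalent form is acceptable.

F=1 on 4 inputs: (0,1,1,1), (1,0,1,1), (1,1,0,0), (1,1,1,1). Reading each as a conjunction of literals (¬x1·x2·x3·x4, x1·¬x2·x3·x4, x1·x2·¬x3·¬x4, x1·x2·x3·x4) and taking the OR gives the canonical DNF.

F(x1, x2, x3, x4) = (((((not x1 and x2) and x3) and x4) or (((x1 and not x2) and x3) and x4)) or (((x1 and x2) and not x3) and not x4)) or (((x1 and x2) and x3) and x4)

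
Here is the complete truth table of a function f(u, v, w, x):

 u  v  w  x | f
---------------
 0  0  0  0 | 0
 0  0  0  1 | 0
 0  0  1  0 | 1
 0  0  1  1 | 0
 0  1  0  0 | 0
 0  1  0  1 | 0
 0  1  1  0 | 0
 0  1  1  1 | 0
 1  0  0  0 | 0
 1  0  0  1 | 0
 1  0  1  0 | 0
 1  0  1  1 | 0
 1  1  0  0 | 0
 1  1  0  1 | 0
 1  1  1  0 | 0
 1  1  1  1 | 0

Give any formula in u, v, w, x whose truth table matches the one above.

Only row (0,0,1,0) gives 1. That row's minterm ¬u·¬v·w·¬x is f directly.

f(u, v, w, x) = ((NOT u AND NOT v) AND w) AND NOT x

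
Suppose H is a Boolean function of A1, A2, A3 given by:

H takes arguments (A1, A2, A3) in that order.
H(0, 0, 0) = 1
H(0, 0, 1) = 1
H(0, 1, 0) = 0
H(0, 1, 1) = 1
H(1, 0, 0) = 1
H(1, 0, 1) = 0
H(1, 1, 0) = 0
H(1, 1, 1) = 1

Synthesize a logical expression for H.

The 0-rows are (0,1,0), (1,0,1), (1,1,0). Take each as a conjunction (¬A1·A2·¬A3, A1·¬A2·A3, A1·A2·¬A3), form their disjunction, and complement — that gives a formula that is 1 everywhere H is.

H(A1, A2, A3) = ((((A1' · A2) · A3') + ((A1 · A2') · A3)) + ((A1 · A2) · A3'))'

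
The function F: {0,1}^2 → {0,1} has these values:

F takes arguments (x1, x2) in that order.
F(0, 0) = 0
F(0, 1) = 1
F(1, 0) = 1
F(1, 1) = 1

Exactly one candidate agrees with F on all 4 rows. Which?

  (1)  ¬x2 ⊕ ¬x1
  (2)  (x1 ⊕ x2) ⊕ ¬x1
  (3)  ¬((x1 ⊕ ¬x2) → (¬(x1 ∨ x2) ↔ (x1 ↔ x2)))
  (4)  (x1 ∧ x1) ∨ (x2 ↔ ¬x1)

(1): at (1,1) it gives 0, but F = 1 — eliminated.
(2): at (0,0) it gives 1, but F = 0 — eliminated.
(3): at (0,1) it gives 0, but F = 1 — eliminated.
That leaves (4). Evaluating it on every row reproduces the table of F exactly.

4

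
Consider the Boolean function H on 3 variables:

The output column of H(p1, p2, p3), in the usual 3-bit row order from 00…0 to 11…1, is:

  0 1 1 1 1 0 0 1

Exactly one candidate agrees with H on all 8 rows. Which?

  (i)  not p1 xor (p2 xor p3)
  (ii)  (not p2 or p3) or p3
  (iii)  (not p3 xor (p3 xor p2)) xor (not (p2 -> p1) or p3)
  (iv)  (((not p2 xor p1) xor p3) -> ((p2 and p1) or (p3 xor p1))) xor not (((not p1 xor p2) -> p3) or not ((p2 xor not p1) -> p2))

(i) disagrees with H on (0,0,0) (formula → 1, table → 0); rule it out.
(ii) disagrees with H on (0,0,0) (formula → 1, table → 0); rule it out.
(iii) disagrees with H on (0,0,0) (formula → 1, table → 0); rule it out.
Only (iv) survives; checking it on all 8 rows confirms it matches H.

iv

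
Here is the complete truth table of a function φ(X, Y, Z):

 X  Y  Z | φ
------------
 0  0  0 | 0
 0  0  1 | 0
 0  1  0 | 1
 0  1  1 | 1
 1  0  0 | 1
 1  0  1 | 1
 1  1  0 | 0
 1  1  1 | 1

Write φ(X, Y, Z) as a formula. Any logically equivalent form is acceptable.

φ is 0 on only 3 rows — (0,0,0), (0,0,1), (1,1,0). Writing each as a minterm (¬X·¬Y·¬Z, ¬X·¬Y·Z, X·Y·¬Z) and OR-ing them characterizes exactly where φ=0, so φ is the negation of that disjunction.

φ(X, Y, Z) = ((((X' · Y') · Z') + ((X' · Y') · Z)) + ((X · Y) · Z'))'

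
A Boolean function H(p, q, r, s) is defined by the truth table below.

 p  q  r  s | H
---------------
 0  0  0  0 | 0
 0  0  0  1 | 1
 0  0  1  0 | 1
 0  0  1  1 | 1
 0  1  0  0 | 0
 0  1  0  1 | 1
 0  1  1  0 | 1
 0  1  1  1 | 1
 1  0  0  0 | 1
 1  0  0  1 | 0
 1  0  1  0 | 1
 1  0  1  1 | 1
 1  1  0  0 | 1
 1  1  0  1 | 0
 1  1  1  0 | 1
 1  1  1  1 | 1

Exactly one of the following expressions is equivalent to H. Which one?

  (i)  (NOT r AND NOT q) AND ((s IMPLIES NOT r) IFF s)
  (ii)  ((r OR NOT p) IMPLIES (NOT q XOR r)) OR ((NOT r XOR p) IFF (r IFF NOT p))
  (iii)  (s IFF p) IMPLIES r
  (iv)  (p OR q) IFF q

(i) fails at (0,0,1,0): the formula yields 0, H is 1.
(ii) fails at (0,0,0,0): the formula yields 1, H is 0.
(iv) fails at (0,0,0,0): the formula yields 1, H is 0.
(iii) is the remaining candidate, and it agrees with H on all 16 inputs.

iii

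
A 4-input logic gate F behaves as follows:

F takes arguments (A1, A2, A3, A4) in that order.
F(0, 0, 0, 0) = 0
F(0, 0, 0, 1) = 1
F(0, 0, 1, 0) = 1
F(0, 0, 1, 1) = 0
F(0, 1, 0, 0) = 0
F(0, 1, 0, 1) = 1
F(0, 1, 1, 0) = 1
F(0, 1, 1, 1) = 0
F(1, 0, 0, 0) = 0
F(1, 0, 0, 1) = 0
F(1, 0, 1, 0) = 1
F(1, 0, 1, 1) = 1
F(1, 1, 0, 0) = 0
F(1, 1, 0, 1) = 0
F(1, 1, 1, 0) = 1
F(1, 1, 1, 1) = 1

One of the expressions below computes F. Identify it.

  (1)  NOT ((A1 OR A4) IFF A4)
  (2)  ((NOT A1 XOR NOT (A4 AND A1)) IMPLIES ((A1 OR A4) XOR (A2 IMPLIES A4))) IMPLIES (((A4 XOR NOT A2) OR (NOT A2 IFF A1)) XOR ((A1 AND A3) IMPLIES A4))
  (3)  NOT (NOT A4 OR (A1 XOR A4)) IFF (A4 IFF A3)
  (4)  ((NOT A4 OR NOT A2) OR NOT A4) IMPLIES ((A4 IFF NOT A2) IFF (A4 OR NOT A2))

3

(1) fails at (0,0,0,1): the formula yields 0, F is 1.
(2) fails at (0,0,1,0): the formula yields 0, F is 1.
(4) fails at (0,0,1,0): the formula yields 0, F is 1.
Only (3) survives; checking it on all 16 rows confirms it matches F.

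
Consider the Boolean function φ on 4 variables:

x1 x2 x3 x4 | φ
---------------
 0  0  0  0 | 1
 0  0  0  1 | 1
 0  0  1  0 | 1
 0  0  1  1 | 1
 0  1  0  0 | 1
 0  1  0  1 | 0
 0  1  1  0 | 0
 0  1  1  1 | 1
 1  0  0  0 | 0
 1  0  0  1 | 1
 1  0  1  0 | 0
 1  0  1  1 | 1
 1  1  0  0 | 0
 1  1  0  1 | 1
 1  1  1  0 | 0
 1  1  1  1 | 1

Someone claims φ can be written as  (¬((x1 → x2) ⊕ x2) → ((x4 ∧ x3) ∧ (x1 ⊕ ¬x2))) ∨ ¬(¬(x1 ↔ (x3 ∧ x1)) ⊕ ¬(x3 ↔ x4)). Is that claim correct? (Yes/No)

Test each input against both φ and the formula:
  x1=0, x2=0, x3=0, x4=0: formula gives 1, φ = 1 ✓
  x1=0, x2=0, x3=0, x4=1: formula gives 1, φ = 1 ✓
  x1=0, x2=0, x3=1, x4=0: formula gives 1, φ = 1 ✓
  x1=0, x2=0, x3=1, x4=1: formula gives 1, φ = 1 ✓
  …and likewise for the remaining 12 rows.
Every row agrees, so the formula is equivalent.

Yes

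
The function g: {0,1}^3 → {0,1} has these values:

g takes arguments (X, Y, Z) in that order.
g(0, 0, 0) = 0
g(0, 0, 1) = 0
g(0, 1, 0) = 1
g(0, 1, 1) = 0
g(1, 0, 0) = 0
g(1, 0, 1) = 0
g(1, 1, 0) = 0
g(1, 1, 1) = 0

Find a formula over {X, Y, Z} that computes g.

g(X, Y, Z) = (~X & Y) & ~Z

Only row (0,1,0) gives 1. That row's minterm ¬X·Y·¬Z is g directly.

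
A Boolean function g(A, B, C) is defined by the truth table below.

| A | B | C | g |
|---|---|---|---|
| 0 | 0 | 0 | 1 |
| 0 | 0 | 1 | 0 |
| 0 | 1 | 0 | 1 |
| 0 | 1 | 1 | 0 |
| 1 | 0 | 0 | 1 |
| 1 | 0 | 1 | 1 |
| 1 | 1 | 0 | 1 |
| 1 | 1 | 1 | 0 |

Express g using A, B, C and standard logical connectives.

The 0-rows are (0,0,1), (0,1,1), (1,1,1). Take each as a conjunction (¬A·¬B·C, ¬A·B·C, A·B·C), form their disjunction, and complement — that gives a formula that is 1 everywhere g is.

g(A, B, C) = not ((((not A and not B) and C) or ((not A and B) and C)) or ((A and B) and C))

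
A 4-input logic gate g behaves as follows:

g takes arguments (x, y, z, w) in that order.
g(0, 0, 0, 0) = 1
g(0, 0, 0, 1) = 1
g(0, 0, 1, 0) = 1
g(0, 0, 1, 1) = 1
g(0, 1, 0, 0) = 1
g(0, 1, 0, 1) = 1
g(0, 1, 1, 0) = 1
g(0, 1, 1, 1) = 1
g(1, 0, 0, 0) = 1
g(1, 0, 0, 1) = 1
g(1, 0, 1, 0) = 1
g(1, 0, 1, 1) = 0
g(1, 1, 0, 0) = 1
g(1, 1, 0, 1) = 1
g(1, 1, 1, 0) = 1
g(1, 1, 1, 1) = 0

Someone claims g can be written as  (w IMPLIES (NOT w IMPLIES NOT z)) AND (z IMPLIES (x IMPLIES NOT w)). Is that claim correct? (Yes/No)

Yes

Test each input against both g and the formula:
  x=0, y=0, z=0, w=0: formula gives 1, g = 1 ✓
  x=0, y=0, z=0, w=1: formula gives 1, g = 1 ✓
  x=0, y=0, z=1, w=0: formula gives 1, g = 1 ✓
  x=0, y=0, z=1, w=1: formula gives 1, g = 1 ✓
  …and likewise for the remaining 12 rows.
No disagreement on any input; they are logically equivalent.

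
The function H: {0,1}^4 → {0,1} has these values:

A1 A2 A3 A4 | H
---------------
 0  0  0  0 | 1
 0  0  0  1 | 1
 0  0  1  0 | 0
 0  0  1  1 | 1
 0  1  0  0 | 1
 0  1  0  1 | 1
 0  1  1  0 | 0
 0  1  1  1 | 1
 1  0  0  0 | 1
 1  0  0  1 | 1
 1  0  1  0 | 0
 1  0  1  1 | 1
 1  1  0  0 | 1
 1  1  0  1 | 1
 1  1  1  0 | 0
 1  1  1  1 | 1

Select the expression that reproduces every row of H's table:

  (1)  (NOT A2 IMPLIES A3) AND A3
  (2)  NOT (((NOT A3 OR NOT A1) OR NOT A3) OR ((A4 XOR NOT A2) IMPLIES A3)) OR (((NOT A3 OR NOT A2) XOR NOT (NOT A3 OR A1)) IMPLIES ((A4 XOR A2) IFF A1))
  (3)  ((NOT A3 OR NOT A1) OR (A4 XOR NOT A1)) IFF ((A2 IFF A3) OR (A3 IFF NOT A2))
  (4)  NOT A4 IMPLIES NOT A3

4

(1) fails at (0,0,0,0): the formula yields 0, H is 1.
(2) fails at (0,0,0,1): the formula yields 0, H is 1.
(3) fails at (0,0,1,0): the formula yields 1, H is 0.
(4) is the remaining candidate, and it agrees with H on all 16 inputs.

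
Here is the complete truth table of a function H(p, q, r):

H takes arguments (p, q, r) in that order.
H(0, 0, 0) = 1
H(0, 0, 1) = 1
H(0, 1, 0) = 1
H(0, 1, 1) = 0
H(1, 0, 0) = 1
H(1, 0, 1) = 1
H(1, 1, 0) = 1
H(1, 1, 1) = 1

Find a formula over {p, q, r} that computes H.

H is 0 on exactly one input, (0,1,1), whose minterm is ¬p·q·r. So H is the negation of that single conjunction.

H(p, q, r) = ¬((¬p ∧ q) ∧ r)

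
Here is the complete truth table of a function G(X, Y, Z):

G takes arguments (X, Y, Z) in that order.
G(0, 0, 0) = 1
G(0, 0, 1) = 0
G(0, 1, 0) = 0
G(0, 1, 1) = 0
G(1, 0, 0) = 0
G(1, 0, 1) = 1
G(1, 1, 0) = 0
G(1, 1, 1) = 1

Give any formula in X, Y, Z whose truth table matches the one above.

G(X, Y, Z) = (((X' · Y') · Z') + ((X · Y') · Z)) + ((X · Y) · Z)

G=1 on 3 inputs: (0,0,0), (1,0,1), (1,1,1). Reading each as a conjunction of literals (¬X·¬Y·¬Z, X·¬Y·Z, X·Y·Z) and taking the OR gives the canonical DNF.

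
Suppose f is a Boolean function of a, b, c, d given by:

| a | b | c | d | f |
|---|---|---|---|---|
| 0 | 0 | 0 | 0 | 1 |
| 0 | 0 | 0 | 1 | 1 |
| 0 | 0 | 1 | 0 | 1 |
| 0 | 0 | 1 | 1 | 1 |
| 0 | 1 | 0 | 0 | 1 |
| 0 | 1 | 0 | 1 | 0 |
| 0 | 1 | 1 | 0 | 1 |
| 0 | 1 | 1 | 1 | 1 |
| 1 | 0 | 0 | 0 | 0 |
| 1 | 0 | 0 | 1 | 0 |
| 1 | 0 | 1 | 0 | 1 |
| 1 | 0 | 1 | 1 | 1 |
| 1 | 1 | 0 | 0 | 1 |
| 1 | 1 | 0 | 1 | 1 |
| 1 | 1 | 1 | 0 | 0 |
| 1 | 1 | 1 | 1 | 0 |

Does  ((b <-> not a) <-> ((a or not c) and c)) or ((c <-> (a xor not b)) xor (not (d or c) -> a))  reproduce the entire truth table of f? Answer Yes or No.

Yes

Evaluate ((b <-> not a) <-> ((a or not c) and c)) or ((c <-> (a xor not b)) xor (not (d or c) -> a)) on each row and compare to f:
  a=0, b=0, c=0, d=0: formula gives 1, f = 1 ✓
  a=0, b=0, c=0, d=1: formula gives 1, f = 1 ✓
  a=0, b=0, c=1, d=0: formula gives 1, f = 1 ✓
  a=0, b=0, c=1, d=1: formula gives 1, f = 1 ✓
  … (the remaining 12 rows also agree.)
Every row agrees, so the formula is equivalent.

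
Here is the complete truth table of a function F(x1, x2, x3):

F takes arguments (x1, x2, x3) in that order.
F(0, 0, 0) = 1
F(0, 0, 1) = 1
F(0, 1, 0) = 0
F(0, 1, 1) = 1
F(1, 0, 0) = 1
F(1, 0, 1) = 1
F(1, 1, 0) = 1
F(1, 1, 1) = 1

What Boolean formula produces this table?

F(x1, x2, x3) = NOT ((NOT x1 AND x2) AND NOT x3)

F is 0 on exactly one input, (0,1,0), whose minterm is ¬x1·x2·¬x3. So F is the negation of that single conjunction.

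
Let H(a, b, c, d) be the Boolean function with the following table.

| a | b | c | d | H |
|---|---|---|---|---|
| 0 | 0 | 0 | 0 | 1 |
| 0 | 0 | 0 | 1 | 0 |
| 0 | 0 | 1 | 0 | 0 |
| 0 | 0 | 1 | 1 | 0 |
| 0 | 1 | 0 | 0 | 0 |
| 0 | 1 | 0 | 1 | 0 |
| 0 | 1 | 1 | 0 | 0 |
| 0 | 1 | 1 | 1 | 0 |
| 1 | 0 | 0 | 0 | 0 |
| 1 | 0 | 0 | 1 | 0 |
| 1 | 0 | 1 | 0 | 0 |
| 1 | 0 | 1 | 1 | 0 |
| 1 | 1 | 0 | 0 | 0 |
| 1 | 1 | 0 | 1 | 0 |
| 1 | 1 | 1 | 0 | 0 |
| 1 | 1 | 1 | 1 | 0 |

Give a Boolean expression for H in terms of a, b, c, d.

Only row (0,0,0,0) gives 1. That row's minterm ¬a·¬b·¬c·¬d is H directly.

H(a, b, c, d) = ((not a and not b) and not c) and not d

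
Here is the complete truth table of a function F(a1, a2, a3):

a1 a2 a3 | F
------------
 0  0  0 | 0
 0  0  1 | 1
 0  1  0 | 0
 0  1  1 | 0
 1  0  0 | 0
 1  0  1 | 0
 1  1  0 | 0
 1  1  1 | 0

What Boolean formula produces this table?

F(a1, a2, a3) = (NOT a1 AND NOT a2) AND a3

F is 1 on exactly one input, (0,0,1), whose minterm is ¬a1·¬a2·a3. So F is just that conjunction.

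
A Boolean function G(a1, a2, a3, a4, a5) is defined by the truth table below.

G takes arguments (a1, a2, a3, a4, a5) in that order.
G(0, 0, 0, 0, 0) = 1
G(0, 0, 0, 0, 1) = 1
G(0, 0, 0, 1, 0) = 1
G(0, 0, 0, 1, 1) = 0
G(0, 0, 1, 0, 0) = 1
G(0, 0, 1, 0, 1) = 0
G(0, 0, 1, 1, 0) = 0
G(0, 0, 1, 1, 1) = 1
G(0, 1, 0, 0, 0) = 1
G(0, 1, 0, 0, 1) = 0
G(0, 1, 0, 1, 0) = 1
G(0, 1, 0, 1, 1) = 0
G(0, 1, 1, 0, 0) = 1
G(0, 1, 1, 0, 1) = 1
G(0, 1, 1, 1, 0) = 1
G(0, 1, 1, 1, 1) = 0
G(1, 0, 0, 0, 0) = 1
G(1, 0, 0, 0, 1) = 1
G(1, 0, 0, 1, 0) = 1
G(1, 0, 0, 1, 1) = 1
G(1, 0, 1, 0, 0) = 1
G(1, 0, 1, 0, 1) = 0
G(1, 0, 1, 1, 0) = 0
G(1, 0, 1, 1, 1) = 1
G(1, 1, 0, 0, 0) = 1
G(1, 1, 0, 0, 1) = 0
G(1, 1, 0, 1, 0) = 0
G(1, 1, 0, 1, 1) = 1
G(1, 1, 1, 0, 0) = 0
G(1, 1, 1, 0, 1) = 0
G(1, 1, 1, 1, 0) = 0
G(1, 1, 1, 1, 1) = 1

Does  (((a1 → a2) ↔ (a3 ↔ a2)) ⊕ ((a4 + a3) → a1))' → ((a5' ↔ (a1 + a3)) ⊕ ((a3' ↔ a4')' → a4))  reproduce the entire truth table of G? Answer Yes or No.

No

Check the formula against G row by row:
  a1=0, a2=0, a3=0, a4=0, a5=0: formula gives 1, G = 1 ✓
  a1=0, a2=0, a3=0, a4=0, a5=1: formula gives 0, but G = 1 ✗
Row (0,0,0,0,1) is a counterexample, so the formula is not equivalent to G.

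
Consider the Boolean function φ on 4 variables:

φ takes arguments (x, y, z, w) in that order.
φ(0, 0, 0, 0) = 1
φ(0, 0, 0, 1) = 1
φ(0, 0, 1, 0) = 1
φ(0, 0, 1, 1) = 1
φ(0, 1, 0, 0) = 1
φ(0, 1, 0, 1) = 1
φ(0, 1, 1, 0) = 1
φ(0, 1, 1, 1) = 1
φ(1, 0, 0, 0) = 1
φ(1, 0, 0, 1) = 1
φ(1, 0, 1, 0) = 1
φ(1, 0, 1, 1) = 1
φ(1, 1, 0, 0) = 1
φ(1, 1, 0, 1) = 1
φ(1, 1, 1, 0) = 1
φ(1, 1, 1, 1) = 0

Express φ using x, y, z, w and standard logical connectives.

The output is 0 only when every input is 1 — NAND of all inputs.

φ(x, y, z, w) = not (((x and y) and z) and w)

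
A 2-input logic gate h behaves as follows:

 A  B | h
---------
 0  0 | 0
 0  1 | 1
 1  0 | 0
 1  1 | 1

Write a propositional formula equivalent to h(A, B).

The 1-rows are (0,1), (1,1). Each contributes one minterm — ¬A·B; A·B — and their disjunction is a sum-of-products form of h.

h(A, B) = (¬A ∧ B) ∨ (A ∧ B)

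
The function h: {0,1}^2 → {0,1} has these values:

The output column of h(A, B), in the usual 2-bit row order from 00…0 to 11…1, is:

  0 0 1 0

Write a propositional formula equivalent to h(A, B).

h(A, B) = A and not B

1 only at (1,0): A AND NOT B.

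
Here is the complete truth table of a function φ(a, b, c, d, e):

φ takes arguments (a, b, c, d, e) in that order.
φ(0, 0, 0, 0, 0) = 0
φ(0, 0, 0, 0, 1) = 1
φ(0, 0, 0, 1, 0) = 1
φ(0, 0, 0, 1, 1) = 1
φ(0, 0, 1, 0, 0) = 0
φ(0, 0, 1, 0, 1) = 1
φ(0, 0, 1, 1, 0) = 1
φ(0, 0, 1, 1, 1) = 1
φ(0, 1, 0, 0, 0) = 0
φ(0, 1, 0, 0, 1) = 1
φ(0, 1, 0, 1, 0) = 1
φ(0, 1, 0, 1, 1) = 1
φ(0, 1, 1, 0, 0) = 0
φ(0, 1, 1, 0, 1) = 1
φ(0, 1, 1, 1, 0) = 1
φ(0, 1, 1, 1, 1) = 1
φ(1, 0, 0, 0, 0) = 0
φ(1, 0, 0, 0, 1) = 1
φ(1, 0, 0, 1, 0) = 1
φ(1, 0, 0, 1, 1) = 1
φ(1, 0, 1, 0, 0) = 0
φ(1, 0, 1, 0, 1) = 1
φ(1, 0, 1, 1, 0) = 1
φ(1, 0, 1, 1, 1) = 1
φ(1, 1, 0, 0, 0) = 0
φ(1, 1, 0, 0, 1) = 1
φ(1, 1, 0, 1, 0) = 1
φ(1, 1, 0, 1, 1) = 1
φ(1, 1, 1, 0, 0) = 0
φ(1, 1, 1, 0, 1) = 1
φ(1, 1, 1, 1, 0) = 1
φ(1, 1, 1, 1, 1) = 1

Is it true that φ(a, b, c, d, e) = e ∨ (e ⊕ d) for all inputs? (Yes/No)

Yes

Test each input against both φ and the formula:
  a=0, b=0, c=0, d=0, e=0: formula gives 0, φ = 0 ✓
  a=0, b=0, c=0, d=0, e=1: formula gives 1, φ = 1 ✓
  a=0, b=0, c=0, d=1, e=0: formula gives 1, φ = 1 ✓
  a=0, b=0, c=0, d=1, e=1: formula gives 1, φ = 1 ✓
  … (the remaining 28 rows also agree.)
No disagreement on any input; they are logically equivalent.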